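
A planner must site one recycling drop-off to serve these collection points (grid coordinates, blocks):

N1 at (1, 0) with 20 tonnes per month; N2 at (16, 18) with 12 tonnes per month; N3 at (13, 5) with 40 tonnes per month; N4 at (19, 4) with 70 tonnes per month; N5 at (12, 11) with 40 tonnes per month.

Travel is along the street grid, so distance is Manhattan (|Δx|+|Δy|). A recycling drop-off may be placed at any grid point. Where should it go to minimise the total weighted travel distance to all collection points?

(13, 5)

Manhattan distance separates: Σwᵢ(|x−xᵢ|+|y−yᵢ|) = Σwᵢ|x−xᵢ| + Σwᵢ|y−yᵢ|, so x and y are optimised independently as 1-D weighted medians.
Total weight W = 182; half = 91.
x-coordinate, sorted with cumulative weight:
  x=1 (N1, w=20) cum 20
  x=12 (N5, w=40) cum 60
  x=13 (N3, w=40) cum 100  ← median
  x=16 (N2, w=12) cum 112
  x=19 (N4, w=70) cum 182
⇒ x* = 13
y-coordinate, sorted with cumulative weight:
  y=0 (N1, w=20) cum 20
  y=4 (N4, w=70) cum 90
  y=5 (N3, w=40) cum 130  ← median
  y=11 (N5, w=40) cum 170
  y=18 (N2, w=12) cum 182
⇒ y* = 5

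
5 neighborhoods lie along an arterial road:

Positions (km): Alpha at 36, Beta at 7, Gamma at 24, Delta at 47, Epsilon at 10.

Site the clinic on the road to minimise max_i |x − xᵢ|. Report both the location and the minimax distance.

location 27, max distance 20

The 1-center on a line is the midpoint of the two extreme points: leftmost at 7, rightmost at 47.
Optimal location = (7 + 47)/2 = 27; maximum distance = (47 − 7)/2 = 20.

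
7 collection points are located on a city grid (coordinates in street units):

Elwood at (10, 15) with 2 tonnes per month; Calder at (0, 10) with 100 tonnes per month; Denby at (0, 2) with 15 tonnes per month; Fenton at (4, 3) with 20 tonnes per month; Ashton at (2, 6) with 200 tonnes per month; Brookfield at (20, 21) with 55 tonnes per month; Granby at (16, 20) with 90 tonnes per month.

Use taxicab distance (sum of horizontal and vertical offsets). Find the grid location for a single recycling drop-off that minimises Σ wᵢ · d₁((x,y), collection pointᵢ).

(2, 10)

Manhattan distance separates: Σwᵢ(|x−xᵢ|+|y−yᵢ|) = Σwᵢ|x−xᵢ| + Σwᵢ|y−yᵢ|, so x and y are optimised independently as 1-D weighted medians.
Total weight W = 482; half = 241.
x-coordinate, sorted with cumulative weight:
  x=0 (Calder, w=100) cum 100
  x=0 (Denby, w=15) cum 115
  x=2 (Ashton, w=200) cum 315  ← median
  x=4 (Fenton, w=20) cum 335
  x=10 (Elwood, w=2) cum 337
  x=16 (Granby, w=90) cum 427
  x=20 (Brookfield, w=55) cum 482
⇒ x* = 2
y-coordinate, sorted with cumulative weight:
  y=2 (Denby, w=15) cum 15
  y=3 (Fenton, w=20) cum 35
  y=6 (Ashton, w=200) cum 235
  y=10 (Calder, w=100) cum 335  ← median
  y=15 (Elwood, w=2) cum 337
  y=20 (Granby, w=90) cum 427
  y=21 (Brookfield, w=55) cum 482
⇒ y* = 10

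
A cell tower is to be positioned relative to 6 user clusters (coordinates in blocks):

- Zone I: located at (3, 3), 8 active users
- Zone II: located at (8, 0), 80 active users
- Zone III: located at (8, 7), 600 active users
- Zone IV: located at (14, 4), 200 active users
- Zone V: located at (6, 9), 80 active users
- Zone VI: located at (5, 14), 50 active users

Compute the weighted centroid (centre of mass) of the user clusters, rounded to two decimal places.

(8.83, 6.33)

The minimiser of Σwᵢ‖p−pᵢ‖² is the weighted centroid p* = (Σwᵢpᵢ)/(Σwᵢ).
Σwᵢ = 1018.
Σwᵢxᵢ = 8·3 + 80·8 + 600·8 + 200·14 + 80·6 + 50·5 = 8994.
Σwᵢyᵢ = 8·3 + 80·0 + 600·7 + 200·4 + 80·9 + 50·14 = 6444.
x* = 8994/1018 = 8.83, y* = 6444/1018 = 6.33.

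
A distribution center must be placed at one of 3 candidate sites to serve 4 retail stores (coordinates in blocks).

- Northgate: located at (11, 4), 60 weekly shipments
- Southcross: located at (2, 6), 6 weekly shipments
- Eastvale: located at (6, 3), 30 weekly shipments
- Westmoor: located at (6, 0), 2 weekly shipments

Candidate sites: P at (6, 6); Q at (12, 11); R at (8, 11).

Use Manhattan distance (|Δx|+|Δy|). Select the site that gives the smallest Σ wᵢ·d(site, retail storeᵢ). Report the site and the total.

Total weighted distance at each candidate:
  P (6, 6): total = 546
  Q (12, 11): total = 1024
  R (8, 11): total = 992
Minimum is at P with total 546 blocks.

P, total 546 blocks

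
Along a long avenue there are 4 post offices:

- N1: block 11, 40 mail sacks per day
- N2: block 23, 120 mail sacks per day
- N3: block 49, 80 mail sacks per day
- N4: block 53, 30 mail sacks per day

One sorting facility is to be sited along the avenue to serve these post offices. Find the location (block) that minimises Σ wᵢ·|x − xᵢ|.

x = 23

For a sum of weighted absolute distances on a line, the optimum is the weighted median (not the mean). Total weight W = 270; half-weight = 135.
Sort by position and accumulate weight:
  block 11 (N1, w=40) → cum 40
  block 23 (N2, w=120) → cum 160  ≥ 135 → median here
  block 49 (N3, w=80) → cum 240
  block 53 (N4, w=30) → cum 270
Optimal location: block 23.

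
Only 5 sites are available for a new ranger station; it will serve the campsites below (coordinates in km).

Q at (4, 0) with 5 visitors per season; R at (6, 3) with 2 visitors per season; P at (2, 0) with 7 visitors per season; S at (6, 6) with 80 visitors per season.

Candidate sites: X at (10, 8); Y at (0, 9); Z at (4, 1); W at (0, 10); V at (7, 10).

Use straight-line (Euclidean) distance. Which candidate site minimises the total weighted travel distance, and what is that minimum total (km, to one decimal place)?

Total weighted distance at each candidate:
  X (10, 8): total = 499.8
  Y (0, 9): total = 667.4
  Z (4, 1): total = 457.1
  W (0, 10): total = 720.6
  V (7, 10): total = 474.5
Minimum is at Z with total 457.1 km.

Z, total 457.1 km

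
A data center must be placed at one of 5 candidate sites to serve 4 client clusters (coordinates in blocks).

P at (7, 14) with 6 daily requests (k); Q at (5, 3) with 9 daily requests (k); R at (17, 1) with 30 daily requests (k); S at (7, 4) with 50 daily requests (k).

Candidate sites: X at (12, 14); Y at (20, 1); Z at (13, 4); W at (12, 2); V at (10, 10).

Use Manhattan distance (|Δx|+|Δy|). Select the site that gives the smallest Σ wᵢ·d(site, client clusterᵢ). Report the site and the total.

Z, total 687 blocks

Total weighted distance at each candidate:
  X (12, 14): total = 1482
  Y (20, 1): total = 1199
  Z (13, 4): total = 687
  W (12, 2): total = 704
  V (10, 10): total = 1080
Minimum is at Z with total 687 blocks.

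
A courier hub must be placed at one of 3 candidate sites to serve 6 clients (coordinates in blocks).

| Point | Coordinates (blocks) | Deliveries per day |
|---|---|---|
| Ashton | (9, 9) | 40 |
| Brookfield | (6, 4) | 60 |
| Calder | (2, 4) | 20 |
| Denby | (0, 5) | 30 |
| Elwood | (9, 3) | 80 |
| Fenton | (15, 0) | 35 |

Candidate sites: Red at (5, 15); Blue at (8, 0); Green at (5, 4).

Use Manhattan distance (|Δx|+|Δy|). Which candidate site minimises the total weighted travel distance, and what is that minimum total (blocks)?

Green, total 1550 blocks

Total weighted distance at each candidate:
  Red (5, 15): total = 4005
  Blue (8, 0): total = 1915
  Green (5, 4): total = 1550
Minimum is at Green with total 1550 blocks.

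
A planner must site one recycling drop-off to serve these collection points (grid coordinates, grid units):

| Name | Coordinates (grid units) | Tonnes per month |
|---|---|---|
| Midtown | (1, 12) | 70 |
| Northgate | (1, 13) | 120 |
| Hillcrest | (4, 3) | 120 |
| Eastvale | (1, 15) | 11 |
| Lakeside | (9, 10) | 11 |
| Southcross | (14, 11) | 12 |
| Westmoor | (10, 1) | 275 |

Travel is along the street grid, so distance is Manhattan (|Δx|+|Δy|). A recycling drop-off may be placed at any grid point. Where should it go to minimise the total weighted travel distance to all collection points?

Manhattan distance separates: Σwᵢ(|x−xᵢ|+|y−yᵢ|) = Σwᵢ|x−xᵢ| + Σwᵢ|y−yᵢ|, so x and y are optimised independently as 1-D weighted medians.
Total weight W = 619; half = 309.5.
x-coordinate, sorted with cumulative weight:
  x=1 (Midtown, w=70) cum 70
  x=1 (Northgate, w=120) cum 190
  x=1 (Eastvale, w=11) cum 201
  x=4 (Hillcrest, w=120) cum 321  ← median
  x=9 (Lakeside, w=11) cum 332
  x=10 (Westmoor, w=275) cum 607
  x=14 (Southcross, w=12) cum 619
⇒ x* = 4
y-coordinate, sorted with cumulative weight:
  y=1 (Westmoor, w=275) cum 275
  y=3 (Hillcrest, w=120) cum 395  ← median
  y=10 (Lakeside, w=11) cum 406
  y=11 (Southcross, w=12) cum 418
  y=12 (Midtown, w=70) cum 488
  y=13 (Northgate, w=120) cum 608
  y=15 (Eastvale, w=11) cum 619
⇒ y* = 3

(4, 3)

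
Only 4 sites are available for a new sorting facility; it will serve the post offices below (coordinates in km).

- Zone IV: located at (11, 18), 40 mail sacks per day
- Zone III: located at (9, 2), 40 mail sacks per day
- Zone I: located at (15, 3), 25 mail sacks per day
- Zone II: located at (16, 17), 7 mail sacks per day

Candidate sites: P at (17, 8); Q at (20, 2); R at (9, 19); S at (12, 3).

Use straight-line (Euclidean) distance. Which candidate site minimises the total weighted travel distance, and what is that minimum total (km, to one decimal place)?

Total weighted distance at each candidate:
  P (17, 8): total = 1064.5
  Q (20, 2): total = 1410.4
  R (9, 19): total = 1247.6
  S (12, 3): total = 904.7
Minimum is at S with total 904.7 km.

S, total 904.7 km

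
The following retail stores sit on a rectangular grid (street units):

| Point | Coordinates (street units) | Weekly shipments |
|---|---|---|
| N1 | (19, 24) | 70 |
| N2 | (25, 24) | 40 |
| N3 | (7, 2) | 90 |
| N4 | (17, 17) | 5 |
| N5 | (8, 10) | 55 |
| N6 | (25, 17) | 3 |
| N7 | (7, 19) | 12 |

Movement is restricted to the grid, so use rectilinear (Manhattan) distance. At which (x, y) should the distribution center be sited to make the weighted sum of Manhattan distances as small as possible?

Manhattan distance separates: Σwᵢ(|x−xᵢ|+|y−yᵢ|) = Σwᵢ|x−xᵢ| + Σwᵢ|y−yᵢ|, so x and y are optimised independently as 1-D weighted medians.
Total weight W = 275; half = 137.5.
x-coordinate, sorted with cumulative weight:
  x=7 (N3, w=90) cum 90
  x=7 (N7, w=12) cum 102
  x=8 (N5, w=55) cum 157  ← median
  x=17 (N4, w=5) cum 162
  x=19 (N1, w=70) cum 232
  x=25 (N2, w=40) cum 272
  x=25 (N6, w=3) cum 275
⇒ x* = 8
y-coordinate, sorted with cumulative weight:
  y=2 (N3, w=90) cum 90
  y=10 (N5, w=55) cum 145  ← median
  y=17 (N4, w=5) cum 150
  y=17 (N6, w=3) cum 153
  y=19 (N7, w=12) cum 165
  y=24 (N1, w=70) cum 235
  y=24 (N2, w=40) cum 275
⇒ y* = 10

(8, 10)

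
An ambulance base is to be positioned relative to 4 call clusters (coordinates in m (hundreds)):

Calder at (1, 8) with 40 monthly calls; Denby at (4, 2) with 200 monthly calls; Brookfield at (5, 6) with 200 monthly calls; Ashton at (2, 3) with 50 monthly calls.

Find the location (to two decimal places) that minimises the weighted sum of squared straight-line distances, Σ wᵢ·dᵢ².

The minimiser of Σwᵢ‖p−pᵢ‖² is the weighted centroid p* = (Σwᵢpᵢ)/(Σwᵢ).
Σwᵢ = 490.
Σwᵢxᵢ = 40·1 + 200·4 + 200·5 + 50·2 = 1940.
Σwᵢyᵢ = 40·8 + 200·2 + 200·6 + 50·3 = 2070.
x* = 1940/490 = 3.96, y* = 2070/490 = 4.22.

(3.96, 4.22)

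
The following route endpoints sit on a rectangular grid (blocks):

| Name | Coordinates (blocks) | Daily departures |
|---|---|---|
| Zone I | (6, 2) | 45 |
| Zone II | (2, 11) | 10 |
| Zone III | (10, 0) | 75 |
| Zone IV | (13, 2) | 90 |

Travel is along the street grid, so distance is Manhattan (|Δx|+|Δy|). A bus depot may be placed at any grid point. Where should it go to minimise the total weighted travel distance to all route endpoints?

(10, 2)

Manhattan distance separates: Σwᵢ(|x−xᵢ|+|y−yᵢ|) = Σwᵢ|x−xᵢ| + Σwᵢ|y−yᵢ|, so x and y are optimised independently as 1-D weighted medians.
Total weight W = 220; half = 110.
x-coordinate, sorted with cumulative weight:
  x=2 (Zone II, w=10) cum 10
  x=6 (Zone I, w=45) cum 55
  x=10 (Zone III, w=75) cum 130  ← median
  x=13 (Zone IV, w=90) cum 220
⇒ x* = 10
y-coordinate, sorted with cumulative weight:
  y=0 (Zone III, w=75) cum 75
  y=2 (Zone I, w=45) cum 120  ← median
  y=2 (Zone IV, w=90) cum 210
  y=11 (Zone II, w=10) cum 220
⇒ y* = 2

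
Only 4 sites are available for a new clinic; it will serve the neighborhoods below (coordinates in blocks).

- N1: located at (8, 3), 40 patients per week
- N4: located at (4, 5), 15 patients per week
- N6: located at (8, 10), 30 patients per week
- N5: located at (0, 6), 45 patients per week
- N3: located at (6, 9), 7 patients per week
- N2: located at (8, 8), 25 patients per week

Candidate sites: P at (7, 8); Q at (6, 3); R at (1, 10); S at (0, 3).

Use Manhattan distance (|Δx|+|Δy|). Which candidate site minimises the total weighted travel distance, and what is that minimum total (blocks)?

Total weighted distance at each candidate:
  P (7, 8): total = 864
  Q (6, 3): total = 1032
  R (1, 10): total = 1382
  S (0, 3): total = 1404
Minimum is at P with total 864 blocks.

P, total 864 blocks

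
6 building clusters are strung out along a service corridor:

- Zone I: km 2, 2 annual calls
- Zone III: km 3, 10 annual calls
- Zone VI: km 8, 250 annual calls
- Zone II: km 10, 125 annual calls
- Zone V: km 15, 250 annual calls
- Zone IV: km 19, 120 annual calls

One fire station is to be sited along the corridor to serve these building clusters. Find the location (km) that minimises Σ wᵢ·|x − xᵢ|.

x = 10

For a sum of weighted absolute distances on a line, the optimum is the weighted median (not the mean). Total weight W = 757; half-weight = 378.5.
Sort by position and accumulate weight:
  km 2 (Zone I, w=2) → cum 2
  km 3 (Zone III, w=10) → cum 12
  km 8 (Zone VI, w=250) → cum 262
  km 10 (Zone II, w=125) → cum 387  ≥ 378.5 → median here
  km 15 (Zone V, w=250) → cum 637
  km 19 (Zone IV, w=120) → cum 757
Optimal location: km 10.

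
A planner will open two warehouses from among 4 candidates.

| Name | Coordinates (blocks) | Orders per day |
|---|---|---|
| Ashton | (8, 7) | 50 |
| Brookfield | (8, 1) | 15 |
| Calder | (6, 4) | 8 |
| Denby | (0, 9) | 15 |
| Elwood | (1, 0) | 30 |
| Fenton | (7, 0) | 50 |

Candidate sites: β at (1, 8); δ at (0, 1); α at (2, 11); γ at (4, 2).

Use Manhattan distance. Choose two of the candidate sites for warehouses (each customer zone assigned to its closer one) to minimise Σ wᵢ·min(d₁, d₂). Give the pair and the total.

Evaluate every pair (each demand assigned to the nearer of the two):
  {β, γ}: total = 937
  {δ, γ}: total = 987
  {α, γ}: total = 1017
  {β, δ}: total = 1082
  {δ, α}: total = 1212
  {β, α}: total = 1652
Best pair: {β, γ} with total 937.

{β, γ}, total 937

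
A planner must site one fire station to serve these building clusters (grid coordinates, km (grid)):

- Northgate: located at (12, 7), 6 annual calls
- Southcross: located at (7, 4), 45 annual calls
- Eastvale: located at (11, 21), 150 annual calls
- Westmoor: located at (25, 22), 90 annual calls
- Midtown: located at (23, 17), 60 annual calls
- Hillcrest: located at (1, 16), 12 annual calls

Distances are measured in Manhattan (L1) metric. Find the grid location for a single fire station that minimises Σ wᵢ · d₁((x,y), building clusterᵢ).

(11, 21)

Manhattan distance separates: Σwᵢ(|x−xᵢ|+|y−yᵢ|) = Σwᵢ|x−xᵢ| + Σwᵢ|y−yᵢ|, so x and y are optimised independently as 1-D weighted medians.
Total weight W = 363; half = 181.5.
x-coordinate, sorted with cumulative weight:
  x=1 (Hillcrest, w=12) cum 12
  x=7 (Southcross, w=45) cum 57
  x=11 (Eastvale, w=150) cum 207  ← median
  x=12 (Northgate, w=6) cum 213
  x=23 (Midtown, w=60) cum 273
  x=25 (Westmoor, w=90) cum 363
⇒ x* = 11
y-coordinate, sorted with cumulative weight:
  y=4 (Southcross, w=45) cum 45
  y=7 (Northgate, w=6) cum 51
  y=16 (Hillcrest, w=12) cum 63
  y=17 (Midtown, w=60) cum 123
  y=21 (Eastvale, w=150) cum 273  ← median
  y=22 (Westmoor, w=90) cum 363
⇒ y* = 21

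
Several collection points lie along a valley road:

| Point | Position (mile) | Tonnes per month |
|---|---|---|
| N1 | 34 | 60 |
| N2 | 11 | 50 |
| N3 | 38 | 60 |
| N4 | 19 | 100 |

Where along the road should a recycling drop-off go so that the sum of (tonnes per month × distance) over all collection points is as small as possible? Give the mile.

x = 19

For a sum of weighted absolute distances on a line, the optimum is the weighted median (not the mean). Total weight W = 270; half-weight = 135.
Sort by position and accumulate weight:
  mile 11 (N2, w=50) → cum 50
  mile 19 (N4, w=100) → cum 150  ≥ 135 → median here
  mile 34 (N1, w=60) → cum 210
  mile 38 (N3, w=60) → cum 270
Optimal location: mile 19.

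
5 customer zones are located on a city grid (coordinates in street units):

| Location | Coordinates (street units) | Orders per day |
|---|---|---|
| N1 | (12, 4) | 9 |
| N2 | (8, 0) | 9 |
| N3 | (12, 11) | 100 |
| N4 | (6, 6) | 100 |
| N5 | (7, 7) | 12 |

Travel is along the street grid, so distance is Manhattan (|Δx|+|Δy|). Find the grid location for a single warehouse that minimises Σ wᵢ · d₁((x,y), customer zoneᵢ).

Manhattan distance separates: Σwᵢ(|x−xᵢ|+|y−yᵢ|) = Σwᵢ|x−xᵢ| + Σwᵢ|y−yᵢ|, so x and y are optimised independently as 1-D weighted medians.
Total weight W = 230; half = 115.
x-coordinate, sorted with cumulative weight:
  x=6 (N4, w=100) cum 100
  x=7 (N5, w=12) cum 112
  x=8 (N2, w=9) cum 121  ← median
  x=12 (N1, w=9) cum 130
  x=12 (N3, w=100) cum 230
⇒ x* = 8
y-coordinate, sorted with cumulative weight:
  y=0 (N2, w=9) cum 9
  y=4 (N1, w=9) cum 18
  y=6 (N4, w=100) cum 118  ← median
  y=7 (N5, w=12) cum 130
  y=11 (N3, w=100) cum 230
⇒ y* = 6

(8, 6)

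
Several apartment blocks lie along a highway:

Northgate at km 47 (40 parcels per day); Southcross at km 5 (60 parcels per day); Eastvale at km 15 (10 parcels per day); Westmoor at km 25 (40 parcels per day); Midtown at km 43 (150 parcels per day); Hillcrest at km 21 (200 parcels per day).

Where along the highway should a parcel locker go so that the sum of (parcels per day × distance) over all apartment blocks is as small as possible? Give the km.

x = 21

For a sum of weighted absolute distances on a line, the optimum is the weighted median (not the mean). Total weight W = 500; half-weight = 250.
Sort by position and accumulate weight:
  km 5 (Southcross, w=60) → cum 60
  km 15 (Eastvale, w=10) → cum 70
  km 21 (Hillcrest, w=200) → cum 270  ≥ 250 → median here
  km 25 (Westmoor, w=40) → cum 310
  km 43 (Midtown, w=150) → cum 460
  km 47 (Northgate, w=40) → cum 500
Optimal location: km 21.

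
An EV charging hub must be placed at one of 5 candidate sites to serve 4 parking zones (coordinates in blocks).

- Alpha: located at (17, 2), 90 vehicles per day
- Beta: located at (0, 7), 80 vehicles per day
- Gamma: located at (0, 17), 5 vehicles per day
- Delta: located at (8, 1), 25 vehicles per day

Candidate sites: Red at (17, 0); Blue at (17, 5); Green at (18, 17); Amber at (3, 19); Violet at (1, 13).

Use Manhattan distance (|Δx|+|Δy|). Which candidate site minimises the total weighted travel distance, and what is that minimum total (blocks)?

Blue, total 2260 blocks

Total weighted distance at each candidate:
  Red (17, 0): total = 2520
  Blue (17, 5): total = 2260
  Green (18, 17): total = 4420
  Amber (3, 19): total = 4590
  Violet (1, 13): total = 3490
Minimum is at Blue with total 2260 blocks.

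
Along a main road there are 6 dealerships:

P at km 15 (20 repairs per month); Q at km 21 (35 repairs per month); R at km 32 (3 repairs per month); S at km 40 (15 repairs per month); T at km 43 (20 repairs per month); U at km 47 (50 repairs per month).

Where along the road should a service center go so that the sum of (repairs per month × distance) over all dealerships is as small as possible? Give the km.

x = 40

For a sum of weighted absolute distances on a line, the optimum is the weighted median (not the mean). Total weight W = 143; half-weight = 71.5.
Sort by position and accumulate weight:
  km 15 (P, w=20) → cum 20
  km 21 (Q, w=35) → cum 55
  km 32 (R, w=3) → cum 58
  km 40 (S, w=15) → cum 73  ≥ 71.5 → median here
  km 43 (T, w=20) → cum 93
  km 47 (U, w=50) → cum 143
Optimal location: km 40.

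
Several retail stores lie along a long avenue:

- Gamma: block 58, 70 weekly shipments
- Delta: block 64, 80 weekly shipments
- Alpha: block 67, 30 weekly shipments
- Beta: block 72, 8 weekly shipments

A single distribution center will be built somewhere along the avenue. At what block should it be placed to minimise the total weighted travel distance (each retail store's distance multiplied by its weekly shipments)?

For a sum of weighted absolute distances on a line, the optimum is the weighted median (not the mean). Total weight W = 188; half-weight = 94.
Sort by position and accumulate weight:
  block 58 (Gamma, w=70) → cum 70
  block 64 (Delta, w=80) → cum 150  ≥ 94 → median here
  block 67 (Alpha, w=30) → cum 180
  block 72 (Beta, w=8) → cum 188
Optimal location: block 64.

x = 64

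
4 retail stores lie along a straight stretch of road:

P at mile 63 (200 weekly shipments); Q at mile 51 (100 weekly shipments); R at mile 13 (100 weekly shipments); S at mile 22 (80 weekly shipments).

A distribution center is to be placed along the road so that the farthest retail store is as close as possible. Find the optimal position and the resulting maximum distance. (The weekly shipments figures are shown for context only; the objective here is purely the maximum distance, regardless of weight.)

location 38, max distance 25

The 1-center on a line is the midpoint of the two extreme points: leftmost at 13, rightmost at 63.
Optimal location = (13 + 63)/2 = 38; maximum distance = (63 − 13)/2 = 25.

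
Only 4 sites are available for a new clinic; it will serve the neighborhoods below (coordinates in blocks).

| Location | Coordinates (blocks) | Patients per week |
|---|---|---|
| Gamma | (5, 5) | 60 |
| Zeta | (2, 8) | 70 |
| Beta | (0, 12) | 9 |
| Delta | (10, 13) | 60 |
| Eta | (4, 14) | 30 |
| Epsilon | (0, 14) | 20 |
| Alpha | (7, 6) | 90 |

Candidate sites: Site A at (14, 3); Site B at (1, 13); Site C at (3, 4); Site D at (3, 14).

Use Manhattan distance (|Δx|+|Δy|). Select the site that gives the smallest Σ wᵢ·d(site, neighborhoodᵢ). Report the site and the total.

Site C, total 2719 blocks

Total weighted distance at each candidate:
  Site A (14, 3): total = 4927
  Site B (1, 13): total = 3028
  Site C (3, 4): total = 2719
  Site D (3, 14): total = 2845
Minimum is at Site C with total 2719 blocks.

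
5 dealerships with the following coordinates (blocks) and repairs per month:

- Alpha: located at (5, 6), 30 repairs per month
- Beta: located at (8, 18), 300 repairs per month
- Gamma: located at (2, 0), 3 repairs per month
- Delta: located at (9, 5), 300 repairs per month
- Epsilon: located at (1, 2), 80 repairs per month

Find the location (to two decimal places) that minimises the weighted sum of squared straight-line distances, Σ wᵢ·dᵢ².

(7.48, 10.15)

The minimiser of Σwᵢ‖p−pᵢ‖² is the weighted centroid p* = (Σwᵢpᵢ)/(Σwᵢ).
Σwᵢ = 713.
Σwᵢxᵢ = 30·5 + 300·8 + 3·2 + 300·9 + 80·1 = 5336.
Σwᵢyᵢ = 30·6 + 300·18 + 3·0 + 300·5 + 80·2 = 7240.
x* = 5336/713 = 7.48, y* = 7240/713 = 10.15.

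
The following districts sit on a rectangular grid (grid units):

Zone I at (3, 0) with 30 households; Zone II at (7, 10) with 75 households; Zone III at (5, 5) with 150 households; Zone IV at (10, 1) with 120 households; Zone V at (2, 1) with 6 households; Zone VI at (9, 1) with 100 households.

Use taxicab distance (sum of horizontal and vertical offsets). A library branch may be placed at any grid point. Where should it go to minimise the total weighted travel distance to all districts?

Manhattan distance separates: Σwᵢ(|x−xᵢ|+|y−yᵢ|) = Σwᵢ|x−xᵢ| + Σwᵢ|y−yᵢ|, so x and y are optimised independently as 1-D weighted medians.
Total weight W = 481; half = 240.5.
x-coordinate, sorted with cumulative weight:
  x=2 (Zone V, w=6) cum 6
  x=3 (Zone I, w=30) cum 36
  x=5 (Zone III, w=150) cum 186
  x=7 (Zone II, w=75) cum 261  ← median
  x=9 (Zone VI, w=100) cum 361
  x=10 (Zone IV, w=120) cum 481
⇒ x* = 7
y-coordinate, sorted with cumulative weight:
  y=0 (Zone I, w=30) cum 30
  y=1 (Zone IV, w=120) cum 150
  y=1 (Zone V, w=6) cum 156
  y=1 (Zone VI, w=100) cum 256  ← median
  y=5 (Zone III, w=150) cum 406
  y=10 (Zone II, w=75) cum 481
⇒ y* = 1

(7, 1)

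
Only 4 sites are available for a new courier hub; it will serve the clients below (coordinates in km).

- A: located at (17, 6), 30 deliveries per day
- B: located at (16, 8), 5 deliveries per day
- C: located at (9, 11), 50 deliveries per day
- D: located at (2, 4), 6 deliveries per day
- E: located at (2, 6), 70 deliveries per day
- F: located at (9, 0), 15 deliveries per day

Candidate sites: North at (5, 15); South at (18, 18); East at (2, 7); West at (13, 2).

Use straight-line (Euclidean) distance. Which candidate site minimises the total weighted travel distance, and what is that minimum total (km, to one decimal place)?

Total weighted distance at each candidate:
  North (5, 15): total = 1763.4
  South (18, 18): total = 2811.8
  East (2, 7): total = 1160.8
  West (13, 2): total = 1649.2
Minimum is at East with total 1160.8 km.

East, total 1160.8 km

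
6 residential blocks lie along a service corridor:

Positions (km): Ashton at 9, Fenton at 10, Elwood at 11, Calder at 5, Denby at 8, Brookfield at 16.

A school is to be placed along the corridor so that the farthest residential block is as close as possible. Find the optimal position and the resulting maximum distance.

location 10.5, max distance 5.5

The 1-center on a line is the midpoint of the two extreme points: leftmost at 5, rightmost at 16.
Optimal location = (5 + 16)/2 = 10.5; maximum distance = (16 − 5)/2 = 5.5.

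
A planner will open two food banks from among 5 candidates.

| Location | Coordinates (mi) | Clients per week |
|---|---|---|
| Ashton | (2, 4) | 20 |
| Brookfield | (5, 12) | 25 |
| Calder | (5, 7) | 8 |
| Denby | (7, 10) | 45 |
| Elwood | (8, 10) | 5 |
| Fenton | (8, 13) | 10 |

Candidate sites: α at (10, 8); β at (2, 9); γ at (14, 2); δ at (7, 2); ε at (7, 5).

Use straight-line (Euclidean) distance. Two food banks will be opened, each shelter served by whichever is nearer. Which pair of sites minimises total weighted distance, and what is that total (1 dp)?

Evaluate every pair (each demand assigned to the nearer of the two):
  {α, β}: total = 465.2
  {α, ε}: total = 514.9
  {α, δ}: total = 538.8
  {β, ε}: total = 551.3
  {β, γ}: total = 566.9
  {β, δ}: total = 566.9
  {α, γ}: total = 610.0
  {γ, ε}: total = 637.7
  {δ, ε}: total = 637.7
  {γ, δ}: total = 916.5
Best pair: {α, β} with total 465.2.

{α, β}, total 465.2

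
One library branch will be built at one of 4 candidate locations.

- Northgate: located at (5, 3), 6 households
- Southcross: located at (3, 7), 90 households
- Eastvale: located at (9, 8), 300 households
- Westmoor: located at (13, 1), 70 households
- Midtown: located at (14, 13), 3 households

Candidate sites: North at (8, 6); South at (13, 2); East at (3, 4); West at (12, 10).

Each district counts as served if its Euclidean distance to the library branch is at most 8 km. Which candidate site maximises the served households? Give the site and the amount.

Coverage radius r = 8 km; a point is covered iff (Δx)²+(Δy)² ≤ 8² = 64.
  North (8, 6): covers {Northgate, Southcross, Eastvale, Westmoor} → 466
  South (13, 2): covers {Eastvale, Westmoor} → 370
  East (3, 4): covers {Northgate, Southcross, Eastvale} → 396
  West (12, 10): covers {Eastvale, Midtown} → 303
Maximum coverage at North: 466 households.

North, covering 466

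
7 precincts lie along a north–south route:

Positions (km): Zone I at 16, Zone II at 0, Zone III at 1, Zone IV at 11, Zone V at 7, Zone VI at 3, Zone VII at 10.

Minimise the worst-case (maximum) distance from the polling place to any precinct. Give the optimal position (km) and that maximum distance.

location 8, max distance 8

The 1-center on a line is the midpoint of the two extreme points: leftmost at 0, rightmost at 16.
Optimal location = (0 + 16)/2 = 8; maximum distance = (16 − 0)/2 = 8.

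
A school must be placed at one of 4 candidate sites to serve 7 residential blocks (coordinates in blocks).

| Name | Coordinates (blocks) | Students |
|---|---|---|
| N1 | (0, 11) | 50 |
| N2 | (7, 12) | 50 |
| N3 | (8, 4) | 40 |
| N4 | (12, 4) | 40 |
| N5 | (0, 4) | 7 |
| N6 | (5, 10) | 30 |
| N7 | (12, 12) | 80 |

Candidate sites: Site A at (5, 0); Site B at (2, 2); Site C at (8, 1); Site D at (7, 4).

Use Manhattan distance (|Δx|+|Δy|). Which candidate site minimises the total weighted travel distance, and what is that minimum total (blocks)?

Site D, total 2669 blocks

Total weighted distance at each candidate:
  Site A (5, 0): total = 4103
  Site B (2, 2): total = 4058
  Site C (8, 1): total = 3537
  Site D (7, 4): total = 2669
Minimum is at Site D with total 2669 blocks.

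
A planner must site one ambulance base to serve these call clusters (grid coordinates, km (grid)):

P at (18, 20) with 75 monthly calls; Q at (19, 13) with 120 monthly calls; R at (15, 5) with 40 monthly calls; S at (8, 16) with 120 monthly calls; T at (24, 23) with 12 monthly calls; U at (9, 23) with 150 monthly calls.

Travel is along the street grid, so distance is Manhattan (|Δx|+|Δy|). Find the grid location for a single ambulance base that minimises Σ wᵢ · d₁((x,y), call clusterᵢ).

(9, 16)

Manhattan distance separates: Σwᵢ(|x−xᵢ|+|y−yᵢ|) = Σwᵢ|x−xᵢ| + Σwᵢ|y−yᵢ|, so x and y are optimised independently as 1-D weighted medians.
Total weight W = 517; half = 258.5.
x-coordinate, sorted with cumulative weight:
  x=8 (S, w=120) cum 120
  x=9 (U, w=150) cum 270  ← median
  x=15 (R, w=40) cum 310
  x=18 (P, w=75) cum 385
  x=19 (Q, w=120) cum 505
  x=24 (T, w=12) cum 517
⇒ x* = 9
y-coordinate, sorted with cumulative weight:
  y=5 (R, w=40) cum 40
  y=13 (Q, w=120) cum 160
  y=16 (S, w=120) cum 280  ← median
  y=20 (P, w=75) cum 355
  y=23 (T, w=12) cum 367
  y=23 (U, w=150) cum 517
⇒ y* = 16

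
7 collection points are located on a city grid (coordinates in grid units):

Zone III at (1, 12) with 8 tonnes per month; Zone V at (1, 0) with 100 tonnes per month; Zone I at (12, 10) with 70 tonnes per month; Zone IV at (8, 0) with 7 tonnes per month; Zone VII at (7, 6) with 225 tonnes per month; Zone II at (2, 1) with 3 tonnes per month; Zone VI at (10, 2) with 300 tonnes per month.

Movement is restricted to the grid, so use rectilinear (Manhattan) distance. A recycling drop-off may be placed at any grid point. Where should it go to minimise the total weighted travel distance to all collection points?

(10, 2)

Manhattan distance separates: Σwᵢ(|x−xᵢ|+|y−yᵢ|) = Σwᵢ|x−xᵢ| + Σwᵢ|y−yᵢ|, so x and y are optimised independently as 1-D weighted medians.
Total weight W = 713; half = 356.5.
x-coordinate, sorted with cumulative weight:
  x=1 (Zone III, w=8) cum 8
  x=1 (Zone V, w=100) cum 108
  x=2 (Zone II, w=3) cum 111
  x=7 (Zone VII, w=225) cum 336
  x=8 (Zone IV, w=7) cum 343
  x=10 (Zone VI, w=300) cum 643  ← median
  x=12 (Zone I, w=70) cum 713
⇒ x* = 10
y-coordinate, sorted with cumulative weight:
  y=0 (Zone V, w=100) cum 100
  y=0 (Zone IV, w=7) cum 107
  y=1 (Zone II, w=3) cum 110
  y=2 (Zone VI, w=300) cum 410  ← median
  y=6 (Zone VII, w=225) cum 635
  y=10 (Zone I, w=70) cum 705
  y=12 (Zone III, w=8) cum 713
⇒ y* = 2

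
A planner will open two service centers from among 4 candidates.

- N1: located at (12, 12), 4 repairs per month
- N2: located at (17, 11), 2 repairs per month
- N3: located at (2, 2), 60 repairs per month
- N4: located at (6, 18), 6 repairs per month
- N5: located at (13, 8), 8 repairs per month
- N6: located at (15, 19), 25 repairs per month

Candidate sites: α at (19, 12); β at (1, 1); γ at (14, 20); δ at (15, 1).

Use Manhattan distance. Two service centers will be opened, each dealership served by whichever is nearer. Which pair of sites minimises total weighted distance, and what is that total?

Evaluate every pair (each demand assigned to the nearer of the two):
  {β, γ}: total = 398
  {α, β}: total = 623
  {β, δ}: total = 854
  {γ, δ}: total = 1086
  {α, δ}: total = 1335
  {α, γ}: total = 1844
Best pair: {β, γ} with total 398.

{β, γ}, total 398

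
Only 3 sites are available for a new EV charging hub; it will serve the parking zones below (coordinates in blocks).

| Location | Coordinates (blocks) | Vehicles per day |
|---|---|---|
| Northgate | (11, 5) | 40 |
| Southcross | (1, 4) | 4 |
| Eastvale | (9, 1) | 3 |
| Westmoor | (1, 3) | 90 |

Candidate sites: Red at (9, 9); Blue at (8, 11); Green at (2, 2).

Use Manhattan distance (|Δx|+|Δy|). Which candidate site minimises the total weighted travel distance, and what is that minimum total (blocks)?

Green, total 696 blocks

Total weighted distance at each candidate:
  Red (9, 9): total = 1576
  Blue (8, 11): total = 1799
  Green (2, 2): total = 696
Minimum is at Green with total 696 blocks.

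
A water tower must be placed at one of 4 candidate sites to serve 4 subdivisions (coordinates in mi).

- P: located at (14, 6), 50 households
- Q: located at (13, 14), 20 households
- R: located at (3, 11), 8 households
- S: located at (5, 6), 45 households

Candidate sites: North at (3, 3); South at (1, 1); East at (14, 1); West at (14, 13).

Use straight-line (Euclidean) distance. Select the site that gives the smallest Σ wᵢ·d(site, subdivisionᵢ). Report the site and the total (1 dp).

Total weighted distance at each candidate:
  North (3, 3): total = 1093.7
  South (1, 1): total = 1420.0
  East (14, 1): total = 1093.0
  West (14, 13): total = 980.8
Minimum is at West with total 980.8 mi.

West, total 980.8 mi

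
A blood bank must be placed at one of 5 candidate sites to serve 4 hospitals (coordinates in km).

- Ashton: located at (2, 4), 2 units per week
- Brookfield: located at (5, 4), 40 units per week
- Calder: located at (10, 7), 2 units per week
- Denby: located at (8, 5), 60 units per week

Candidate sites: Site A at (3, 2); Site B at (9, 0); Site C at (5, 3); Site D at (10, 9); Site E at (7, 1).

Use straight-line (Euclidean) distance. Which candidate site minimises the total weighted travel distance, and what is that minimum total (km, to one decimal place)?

Site C, total 275.5 km

Total weighted distance at each candidate:
  Site A (3, 2): total = 484.7
  Site B (9, 0): total = 562.5
  Site C (5, 3): total = 275.5
  Site D (10, 9): total = 574.0
  Site E (7, 1): total = 416.7
Minimum is at Site C with total 275.5 km.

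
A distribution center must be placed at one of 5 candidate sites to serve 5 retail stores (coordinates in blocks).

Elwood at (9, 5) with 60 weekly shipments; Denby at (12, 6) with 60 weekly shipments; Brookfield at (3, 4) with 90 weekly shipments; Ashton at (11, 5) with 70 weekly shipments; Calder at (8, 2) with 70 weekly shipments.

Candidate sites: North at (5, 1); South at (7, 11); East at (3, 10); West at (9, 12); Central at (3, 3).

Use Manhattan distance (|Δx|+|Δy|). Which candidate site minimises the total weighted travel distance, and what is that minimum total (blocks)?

Central, total 2410 blocks

Total weighted distance at each candidate:
  North (5, 1): total = 2630
  South (7, 11): total = 3470
  East (3, 10): total = 3800
  West (9, 12): total = 3620
  Central (3, 3): total = 2410
Minimum is at Central with total 2410 blocks.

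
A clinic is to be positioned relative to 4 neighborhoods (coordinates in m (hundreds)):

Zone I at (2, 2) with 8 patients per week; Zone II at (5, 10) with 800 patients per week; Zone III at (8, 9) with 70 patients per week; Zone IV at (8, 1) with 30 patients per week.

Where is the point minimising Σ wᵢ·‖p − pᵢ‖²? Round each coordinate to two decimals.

The minimiser of Σwᵢ‖p−pᵢ‖² is the weighted centroid p* = (Σwᵢpᵢ)/(Σwᵢ).
Σwᵢ = 908.
Σwᵢxᵢ = 8·2 + 800·5 + 70·8 + 30·8 = 4816.
Σwᵢyᵢ = 8·2 + 800·10 + 70·9 + 30·1 = 8676.
x* = 4816/908 = 5.30, y* = 8676/908 = 9.56.

(5.30, 9.56)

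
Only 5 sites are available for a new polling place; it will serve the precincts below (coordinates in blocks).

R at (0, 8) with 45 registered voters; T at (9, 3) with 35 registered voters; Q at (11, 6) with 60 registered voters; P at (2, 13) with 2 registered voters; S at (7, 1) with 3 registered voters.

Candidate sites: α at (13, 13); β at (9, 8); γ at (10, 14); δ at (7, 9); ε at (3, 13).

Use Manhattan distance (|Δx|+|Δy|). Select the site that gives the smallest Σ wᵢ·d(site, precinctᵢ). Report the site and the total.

Total weighted distance at each candidate:
  α (13, 13): total = 1916
  β (9, 8): total = 871
  γ (10, 14): total = 1746
  δ (7, 9): total = 1102
  ε (3, 13): total = 1870
Minimum is at β with total 871 blocks.

β, total 871 blocks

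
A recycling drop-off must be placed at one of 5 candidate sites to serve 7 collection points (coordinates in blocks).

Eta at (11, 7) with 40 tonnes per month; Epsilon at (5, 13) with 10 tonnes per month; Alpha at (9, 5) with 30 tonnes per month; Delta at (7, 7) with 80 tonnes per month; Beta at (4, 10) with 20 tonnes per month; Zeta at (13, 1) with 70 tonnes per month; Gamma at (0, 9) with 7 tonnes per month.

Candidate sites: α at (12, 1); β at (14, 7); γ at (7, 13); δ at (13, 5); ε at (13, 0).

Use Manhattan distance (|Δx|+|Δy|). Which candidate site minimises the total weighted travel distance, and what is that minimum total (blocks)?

Total weighted distance at each candidate:
  α (12, 1): total = 2110
  β (14, 7): total = 1902
  γ (7, 13): total = 2657
  δ (13, 5): total = 1759
  ε (13, 0): total = 2484
Minimum is at δ with total 1759 blocks.

δ, total 1759 blocks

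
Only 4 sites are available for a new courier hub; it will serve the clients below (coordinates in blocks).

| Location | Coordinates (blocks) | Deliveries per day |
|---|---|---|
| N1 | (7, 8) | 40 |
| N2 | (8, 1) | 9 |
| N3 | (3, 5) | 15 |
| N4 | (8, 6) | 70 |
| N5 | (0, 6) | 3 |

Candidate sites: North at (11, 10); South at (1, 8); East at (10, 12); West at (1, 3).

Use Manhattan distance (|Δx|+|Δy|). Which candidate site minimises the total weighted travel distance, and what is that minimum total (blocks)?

Total weighted distance at each candidate:
  North (11, 10): total = 1078
  South (1, 8): total = 1080
  East (10, 12): total = 1215
  West (1, 3): total = 1293
Minimum is at North with total 1078 blocks.

North, total 1078 blocks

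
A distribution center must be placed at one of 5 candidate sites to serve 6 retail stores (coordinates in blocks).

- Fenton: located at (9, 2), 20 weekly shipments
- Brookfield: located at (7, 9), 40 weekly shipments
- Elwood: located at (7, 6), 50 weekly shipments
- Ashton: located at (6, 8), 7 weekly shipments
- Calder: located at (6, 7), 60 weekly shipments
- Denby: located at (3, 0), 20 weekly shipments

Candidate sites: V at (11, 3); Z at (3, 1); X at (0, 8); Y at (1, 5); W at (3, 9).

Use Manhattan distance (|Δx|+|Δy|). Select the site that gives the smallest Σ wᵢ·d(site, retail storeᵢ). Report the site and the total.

Total weighted distance at each candidate:
  V (11, 3): total = 1640
  Z (3, 1): total = 1700
  X (0, 8): total = 1752
  Y (1, 5): total = 1586
  W (3, 9): total = 1278
Minimum is at W with total 1278 blocks.

W, total 1278 blocks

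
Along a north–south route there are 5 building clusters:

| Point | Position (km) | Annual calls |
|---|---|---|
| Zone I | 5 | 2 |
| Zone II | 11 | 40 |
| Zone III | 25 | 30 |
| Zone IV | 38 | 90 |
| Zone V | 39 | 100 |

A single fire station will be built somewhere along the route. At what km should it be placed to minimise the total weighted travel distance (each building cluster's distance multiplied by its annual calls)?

x = 38

For a sum of weighted absolute distances on a line, the optimum is the weighted median (not the mean). Total weight W = 262; half-weight = 131.
Sort by position and accumulate weight:
  km 5 (Zone I, w=2) → cum 2
  km 11 (Zone II, w=40) → cum 42
  km 25 (Zone III, w=30) → cum 72
  km 38 (Zone IV, w=90) → cum 162  ≥ 131 → median here
  km 39 (Zone V, w=100) → cum 262
Optimal location: km 38.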